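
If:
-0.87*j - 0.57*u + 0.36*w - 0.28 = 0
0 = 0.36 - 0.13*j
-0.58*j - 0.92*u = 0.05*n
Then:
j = 2.77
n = 54.6871794871795 - 11.6210526315789*w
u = 0.631578947368421*w - 4.71794871794872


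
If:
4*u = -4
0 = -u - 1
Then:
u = -1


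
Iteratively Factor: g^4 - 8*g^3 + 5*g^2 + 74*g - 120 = (g - 2)*(g^3 - 6*g^2 - 7*g + 60) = (g - 5)*(g - 2)*(g^2 - g - 12) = (g - 5)*(g - 2)*(g + 3)*(g - 4)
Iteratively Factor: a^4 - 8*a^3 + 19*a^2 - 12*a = (a)*(a^3 - 8*a^2 + 19*a - 12) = a*(a - 3)*(a^2 - 5*a + 4) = a*(a - 3)*(a - 1)*(a - 4)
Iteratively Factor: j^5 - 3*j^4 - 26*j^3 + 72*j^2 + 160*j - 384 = (j - 4)*(j^4 + j^3 - 22*j^2 - 16*j + 96) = (j - 4)*(j - 2)*(j^3 + 3*j^2 - 16*j - 48) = (j - 4)^2*(j - 2)*(j^2 + 7*j + 12) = (j - 4)^2*(j - 2)*(j + 4)*(j + 3)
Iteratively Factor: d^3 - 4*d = (d)*(d^2 - 4) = d*(d + 2)*(d - 2)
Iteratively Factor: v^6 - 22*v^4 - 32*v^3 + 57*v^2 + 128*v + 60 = (v - 5)*(v^5 + 5*v^4 + 3*v^3 - 17*v^2 - 28*v - 12) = (v - 5)*(v - 2)*(v^4 + 7*v^3 + 17*v^2 + 17*v + 6) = (v - 5)*(v - 2)*(v + 1)*(v^3 + 6*v^2 + 11*v + 6) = (v - 5)*(v - 2)*(v + 1)*(v + 2)*(v^2 + 4*v + 3) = (v - 5)*(v - 2)*(v + 1)^2*(v + 2)*(v + 3)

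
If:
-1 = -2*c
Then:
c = 1/2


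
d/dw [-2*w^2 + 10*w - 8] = 10 - 4*w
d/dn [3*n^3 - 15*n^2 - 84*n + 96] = 9*n^2 - 30*n - 84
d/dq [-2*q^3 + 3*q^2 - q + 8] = -6*q^2 + 6*q - 1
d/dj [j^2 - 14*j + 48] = 2*j - 14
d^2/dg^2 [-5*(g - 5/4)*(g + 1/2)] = -10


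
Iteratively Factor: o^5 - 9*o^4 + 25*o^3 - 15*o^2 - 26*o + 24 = (o + 1)*(o^4 - 10*o^3 + 35*o^2 - 50*o + 24) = (o - 3)*(o + 1)*(o^3 - 7*o^2 + 14*o - 8) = (o - 3)*(o - 1)*(o + 1)*(o^2 - 6*o + 8) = (o - 3)*(o - 2)*(o - 1)*(o + 1)*(o - 4)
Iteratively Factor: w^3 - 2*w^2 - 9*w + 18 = (w - 3)*(w^2 + w - 6) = (w - 3)*(w + 3)*(w - 2)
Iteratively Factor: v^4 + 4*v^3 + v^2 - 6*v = (v)*(v^3 + 4*v^2 + v - 6) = v*(v + 2)*(v^2 + 2*v - 3) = v*(v - 1)*(v + 2)*(v + 3)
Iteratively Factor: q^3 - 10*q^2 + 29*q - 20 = (q - 1)*(q^2 - 9*q + 20) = (q - 4)*(q - 1)*(q - 5)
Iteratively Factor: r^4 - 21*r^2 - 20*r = (r - 5)*(r^3 + 5*r^2 + 4*r) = r*(r - 5)*(r^2 + 5*r + 4) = r*(r - 5)*(r + 4)*(r + 1)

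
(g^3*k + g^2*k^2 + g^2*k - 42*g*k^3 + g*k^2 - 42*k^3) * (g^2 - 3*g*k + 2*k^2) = g^5*k - 2*g^4*k^2 + g^4*k - 43*g^3*k^3 - 2*g^3*k^2 + 128*g^2*k^4 - 43*g^2*k^3 - 84*g*k^5 + 128*g*k^4 - 84*k^5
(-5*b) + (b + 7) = 7 - 4*b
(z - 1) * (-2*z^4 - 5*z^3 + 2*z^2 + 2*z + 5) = -2*z^5 - 3*z^4 + 7*z^3 + 3*z - 5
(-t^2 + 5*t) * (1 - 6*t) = 6*t^3 - 31*t^2 + 5*t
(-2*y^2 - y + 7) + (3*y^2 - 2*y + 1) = y^2 - 3*y + 8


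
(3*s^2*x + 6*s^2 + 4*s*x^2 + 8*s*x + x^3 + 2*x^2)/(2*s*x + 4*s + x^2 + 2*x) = (3*s^2 + 4*s*x + x^2)/(2*s + x)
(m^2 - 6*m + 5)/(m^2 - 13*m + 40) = (m - 1)/(m - 8)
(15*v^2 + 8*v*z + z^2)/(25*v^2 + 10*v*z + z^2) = (3*v + z)/(5*v + z)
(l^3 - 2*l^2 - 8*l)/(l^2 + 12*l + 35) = l*(l^2 - 2*l - 8)/(l^2 + 12*l + 35)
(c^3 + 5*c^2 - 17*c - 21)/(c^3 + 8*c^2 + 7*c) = (c - 3)/c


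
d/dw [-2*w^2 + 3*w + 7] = 3 - 4*w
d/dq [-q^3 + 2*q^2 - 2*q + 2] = -3*q^2 + 4*q - 2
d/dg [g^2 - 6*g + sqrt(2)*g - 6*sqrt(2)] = 2*g - 6 + sqrt(2)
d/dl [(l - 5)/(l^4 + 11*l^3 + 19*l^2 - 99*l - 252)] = (l^4 + 11*l^3 + 19*l^2 - 99*l - (l - 5)*(4*l^3 + 33*l^2 + 38*l - 99) - 252)/(l^4 + 11*l^3 + 19*l^2 - 99*l - 252)^2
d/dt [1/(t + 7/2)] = -4/(2*t + 7)^2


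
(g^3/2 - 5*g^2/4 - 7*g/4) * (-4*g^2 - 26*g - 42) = -2*g^5 - 8*g^4 + 37*g^3/2 + 98*g^2 + 147*g/2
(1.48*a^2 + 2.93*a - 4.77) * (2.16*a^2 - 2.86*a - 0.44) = 3.1968*a^4 + 2.096*a^3 - 19.3342*a^2 + 12.353*a + 2.0988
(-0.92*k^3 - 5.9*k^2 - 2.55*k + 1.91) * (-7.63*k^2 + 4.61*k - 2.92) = 7.0196*k^5 + 40.7758*k^4 - 5.05610000000001*k^3 - 9.1008*k^2 + 16.2511*k - 5.5772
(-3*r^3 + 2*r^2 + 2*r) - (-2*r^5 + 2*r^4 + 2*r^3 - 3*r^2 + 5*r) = 2*r^5 - 2*r^4 - 5*r^3 + 5*r^2 - 3*r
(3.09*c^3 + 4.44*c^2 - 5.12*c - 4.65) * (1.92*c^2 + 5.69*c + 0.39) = 5.9328*c^5 + 26.1069*c^4 + 16.6383*c^3 - 36.3292*c^2 - 28.4553*c - 1.8135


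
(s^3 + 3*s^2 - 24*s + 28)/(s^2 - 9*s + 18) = (s^3 + 3*s^2 - 24*s + 28)/(s^2 - 9*s + 18)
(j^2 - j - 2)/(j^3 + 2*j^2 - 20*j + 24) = (j + 1)/(j^2 + 4*j - 12)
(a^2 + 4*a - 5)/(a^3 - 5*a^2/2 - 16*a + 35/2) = 2*(a + 5)/(2*a^2 - 3*a - 35)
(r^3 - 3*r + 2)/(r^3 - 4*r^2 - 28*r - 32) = (r^2 - 2*r + 1)/(r^2 - 6*r - 16)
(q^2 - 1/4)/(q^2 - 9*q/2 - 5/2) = (q - 1/2)/(q - 5)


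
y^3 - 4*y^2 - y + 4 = (y - 4)*(y - 1)*(y + 1)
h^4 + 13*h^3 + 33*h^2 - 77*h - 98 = (h - 2)*(h + 1)*(h + 7)^2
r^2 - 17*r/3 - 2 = (r - 6)*(r + 1/3)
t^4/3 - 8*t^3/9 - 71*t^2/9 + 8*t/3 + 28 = (t/3 + 1)*(t - 6)*(t - 2)*(t + 7/3)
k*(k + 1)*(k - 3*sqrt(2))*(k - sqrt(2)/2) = k^4 - 7*sqrt(2)*k^3/2 + k^3 - 7*sqrt(2)*k^2/2 + 3*k^2 + 3*k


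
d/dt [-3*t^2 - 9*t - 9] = -6*t - 9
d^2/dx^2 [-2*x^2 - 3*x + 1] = -4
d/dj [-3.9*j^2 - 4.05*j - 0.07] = -7.8*j - 4.05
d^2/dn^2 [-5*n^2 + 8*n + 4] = -10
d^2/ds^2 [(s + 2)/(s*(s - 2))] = 2*(s^3 + 6*s^2 - 12*s + 8)/(s^3*(s^3 - 6*s^2 + 12*s - 8))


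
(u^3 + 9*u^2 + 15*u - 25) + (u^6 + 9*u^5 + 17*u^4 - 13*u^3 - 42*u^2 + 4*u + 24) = u^6 + 9*u^5 + 17*u^4 - 12*u^3 - 33*u^2 + 19*u - 1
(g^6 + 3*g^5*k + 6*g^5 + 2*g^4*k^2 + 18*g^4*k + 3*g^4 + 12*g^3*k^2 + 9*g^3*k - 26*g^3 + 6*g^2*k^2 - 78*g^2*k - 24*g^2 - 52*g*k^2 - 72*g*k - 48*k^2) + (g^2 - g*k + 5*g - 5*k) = g^6 + 3*g^5*k + 6*g^5 + 2*g^4*k^2 + 18*g^4*k + 3*g^4 + 12*g^3*k^2 + 9*g^3*k - 26*g^3 + 6*g^2*k^2 - 78*g^2*k - 23*g^2 - 52*g*k^2 - 73*g*k + 5*g - 48*k^2 - 5*k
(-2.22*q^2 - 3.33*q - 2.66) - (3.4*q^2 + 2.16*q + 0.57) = -5.62*q^2 - 5.49*q - 3.23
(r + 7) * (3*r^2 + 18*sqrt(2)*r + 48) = 3*r^3 + 21*r^2 + 18*sqrt(2)*r^2 + 48*r + 126*sqrt(2)*r + 336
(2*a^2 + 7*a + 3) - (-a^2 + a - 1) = 3*a^2 + 6*a + 4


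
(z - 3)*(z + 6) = z^2 + 3*z - 18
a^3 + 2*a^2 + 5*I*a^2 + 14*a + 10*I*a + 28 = (a + 2)*(a - 2*I)*(a + 7*I)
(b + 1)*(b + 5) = b^2 + 6*b + 5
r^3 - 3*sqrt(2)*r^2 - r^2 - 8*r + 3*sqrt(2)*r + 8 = (r - 1)*(r - 4*sqrt(2))*(r + sqrt(2))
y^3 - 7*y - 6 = (y - 3)*(y + 1)*(y + 2)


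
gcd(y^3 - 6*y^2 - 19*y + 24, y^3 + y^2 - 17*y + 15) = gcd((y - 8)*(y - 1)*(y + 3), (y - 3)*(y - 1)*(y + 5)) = y - 1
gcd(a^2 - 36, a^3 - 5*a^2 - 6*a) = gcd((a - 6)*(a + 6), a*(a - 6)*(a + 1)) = a - 6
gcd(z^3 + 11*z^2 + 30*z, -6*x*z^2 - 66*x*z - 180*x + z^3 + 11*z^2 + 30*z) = z^2 + 11*z + 30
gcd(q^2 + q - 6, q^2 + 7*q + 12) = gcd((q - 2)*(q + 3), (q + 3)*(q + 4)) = q + 3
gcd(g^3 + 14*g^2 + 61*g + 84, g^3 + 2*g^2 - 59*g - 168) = g^2 + 10*g + 21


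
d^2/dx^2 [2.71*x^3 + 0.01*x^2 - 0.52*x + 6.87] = 16.26*x + 0.02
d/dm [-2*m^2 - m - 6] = -4*m - 1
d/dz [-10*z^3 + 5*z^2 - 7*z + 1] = -30*z^2 + 10*z - 7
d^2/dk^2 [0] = 0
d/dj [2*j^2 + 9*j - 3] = 4*j + 9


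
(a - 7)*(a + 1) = a^2 - 6*a - 7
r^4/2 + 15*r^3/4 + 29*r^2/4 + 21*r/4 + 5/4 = (r/2 + 1/2)*(r + 1/2)*(r + 1)*(r + 5)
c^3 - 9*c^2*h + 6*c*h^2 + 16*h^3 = (c - 8*h)*(c - 2*h)*(c + h)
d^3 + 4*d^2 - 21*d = d*(d - 3)*(d + 7)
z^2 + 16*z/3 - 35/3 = (z - 5/3)*(z + 7)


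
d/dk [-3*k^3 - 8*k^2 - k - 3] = -9*k^2 - 16*k - 1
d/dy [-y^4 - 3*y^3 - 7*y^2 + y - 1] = -4*y^3 - 9*y^2 - 14*y + 1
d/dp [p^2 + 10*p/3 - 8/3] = 2*p + 10/3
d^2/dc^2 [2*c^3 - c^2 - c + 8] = 12*c - 2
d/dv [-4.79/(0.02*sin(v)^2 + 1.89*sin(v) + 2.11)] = (0.1916*sin(v) + 9.0531)*cos(v)/(0.02*sin(v)^2 + 1.89*sin(v) + 2.11)^2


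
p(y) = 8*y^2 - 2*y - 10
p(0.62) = -8.16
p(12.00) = 1118.00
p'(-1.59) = -27.44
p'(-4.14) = -68.24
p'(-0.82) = -15.12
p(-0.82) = -2.98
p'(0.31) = 2.96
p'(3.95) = 61.20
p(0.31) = -9.85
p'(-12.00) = -194.00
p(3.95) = 106.92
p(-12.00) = 1166.00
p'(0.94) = 13.04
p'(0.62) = 7.92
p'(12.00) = 190.00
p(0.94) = -4.81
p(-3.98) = 124.68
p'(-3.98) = -65.68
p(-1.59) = 13.40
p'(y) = 16*y - 2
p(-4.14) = 135.40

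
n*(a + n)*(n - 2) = a*n^2 - 2*a*n + n^3 - 2*n^2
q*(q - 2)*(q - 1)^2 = q^4 - 4*q^3 + 5*q^2 - 2*q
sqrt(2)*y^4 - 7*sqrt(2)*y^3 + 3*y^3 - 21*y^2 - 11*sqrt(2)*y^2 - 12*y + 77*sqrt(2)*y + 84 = (y - 7)*(y - 2*sqrt(2))*(y + 3*sqrt(2))*(sqrt(2)*y + 1)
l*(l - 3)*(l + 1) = l^3 - 2*l^2 - 3*l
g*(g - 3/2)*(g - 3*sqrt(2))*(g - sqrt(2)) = g^4 - 4*sqrt(2)*g^3 - 3*g^3/2 + 6*g^2 + 6*sqrt(2)*g^2 - 9*g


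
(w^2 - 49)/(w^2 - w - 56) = (w - 7)/(w - 8)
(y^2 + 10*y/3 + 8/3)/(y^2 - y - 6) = (y + 4/3)/(y - 3)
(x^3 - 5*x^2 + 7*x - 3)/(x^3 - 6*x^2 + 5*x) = (x^2 - 4*x + 3)/(x*(x - 5))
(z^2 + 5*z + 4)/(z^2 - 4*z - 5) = (z + 4)/(z - 5)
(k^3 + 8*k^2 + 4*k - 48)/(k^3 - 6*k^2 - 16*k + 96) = (k^2 + 4*k - 12)/(k^2 - 10*k + 24)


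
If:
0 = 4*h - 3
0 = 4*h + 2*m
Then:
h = 3/4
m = -3/2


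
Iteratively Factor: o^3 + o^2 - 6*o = (o + 3)*(o^2 - 2*o) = (o - 2)*(o + 3)*(o)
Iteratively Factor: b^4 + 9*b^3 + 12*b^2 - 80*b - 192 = (b + 4)*(b^3 + 5*b^2 - 8*b - 48) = (b + 4)^2*(b^2 + b - 12) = (b - 3)*(b + 4)^2*(b + 4)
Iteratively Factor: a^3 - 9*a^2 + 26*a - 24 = (a - 3)*(a^2 - 6*a + 8) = (a - 4)*(a - 3)*(a - 2)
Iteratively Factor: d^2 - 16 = (d + 4)*(d - 4)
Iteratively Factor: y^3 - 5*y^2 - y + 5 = (y + 1)*(y^2 - 6*y + 5) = (y - 5)*(y + 1)*(y - 1)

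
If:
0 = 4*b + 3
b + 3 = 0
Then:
No Solution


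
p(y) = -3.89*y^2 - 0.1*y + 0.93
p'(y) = -7.78*y - 0.1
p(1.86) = -12.71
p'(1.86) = -14.57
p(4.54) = -79.70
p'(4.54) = -35.42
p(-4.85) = -90.09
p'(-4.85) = 37.63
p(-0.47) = 0.12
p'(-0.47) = 3.56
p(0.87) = -2.10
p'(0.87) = -6.87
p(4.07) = -63.91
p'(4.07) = -31.76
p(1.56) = -8.69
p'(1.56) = -12.24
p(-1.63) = -9.24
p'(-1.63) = 12.58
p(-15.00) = -872.82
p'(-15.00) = 116.60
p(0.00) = 0.93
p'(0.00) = -0.10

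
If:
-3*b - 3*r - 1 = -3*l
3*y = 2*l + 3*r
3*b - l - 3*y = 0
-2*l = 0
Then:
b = -1/6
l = 0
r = -1/6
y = -1/6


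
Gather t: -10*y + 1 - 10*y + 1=2 - 20*y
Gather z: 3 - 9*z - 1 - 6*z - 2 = -15*z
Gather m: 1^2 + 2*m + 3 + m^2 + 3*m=m^2 + 5*m + 4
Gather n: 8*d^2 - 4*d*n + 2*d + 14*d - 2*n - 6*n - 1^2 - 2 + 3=8*d^2 + 16*d + n*(-4*d - 8)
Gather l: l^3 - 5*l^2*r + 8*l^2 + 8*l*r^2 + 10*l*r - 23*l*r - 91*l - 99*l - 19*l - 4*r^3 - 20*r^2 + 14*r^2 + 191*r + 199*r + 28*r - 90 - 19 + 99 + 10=l^3 + l^2*(8 - 5*r) + l*(8*r^2 - 13*r - 209) - 4*r^3 - 6*r^2 + 418*r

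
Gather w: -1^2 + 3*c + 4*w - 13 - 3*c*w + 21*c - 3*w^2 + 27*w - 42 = 24*c - 3*w^2 + w*(31 - 3*c) - 56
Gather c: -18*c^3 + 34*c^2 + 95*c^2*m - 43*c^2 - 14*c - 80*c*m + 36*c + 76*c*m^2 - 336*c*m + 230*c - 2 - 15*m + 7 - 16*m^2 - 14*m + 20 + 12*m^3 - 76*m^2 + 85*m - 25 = -18*c^3 + c^2*(95*m - 9) + c*(76*m^2 - 416*m + 252) + 12*m^3 - 92*m^2 + 56*m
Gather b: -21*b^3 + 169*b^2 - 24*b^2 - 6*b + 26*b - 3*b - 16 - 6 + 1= -21*b^3 + 145*b^2 + 17*b - 21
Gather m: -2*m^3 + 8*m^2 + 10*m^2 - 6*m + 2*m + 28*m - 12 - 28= -2*m^3 + 18*m^2 + 24*m - 40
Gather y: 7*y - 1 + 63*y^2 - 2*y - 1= 63*y^2 + 5*y - 2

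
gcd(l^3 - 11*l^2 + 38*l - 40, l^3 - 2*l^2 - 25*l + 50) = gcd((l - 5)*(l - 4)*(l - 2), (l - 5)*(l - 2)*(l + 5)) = l^2 - 7*l + 10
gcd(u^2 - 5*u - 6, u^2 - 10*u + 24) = u - 6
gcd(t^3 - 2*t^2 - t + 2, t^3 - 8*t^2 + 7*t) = t - 1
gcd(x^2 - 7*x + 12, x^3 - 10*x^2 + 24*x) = x - 4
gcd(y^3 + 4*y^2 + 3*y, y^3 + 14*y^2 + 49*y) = y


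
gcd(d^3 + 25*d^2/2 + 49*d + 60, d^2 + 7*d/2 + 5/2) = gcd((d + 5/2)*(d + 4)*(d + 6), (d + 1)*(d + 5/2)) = d + 5/2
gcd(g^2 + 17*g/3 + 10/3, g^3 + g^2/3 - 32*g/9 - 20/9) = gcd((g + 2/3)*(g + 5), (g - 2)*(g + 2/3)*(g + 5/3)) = g + 2/3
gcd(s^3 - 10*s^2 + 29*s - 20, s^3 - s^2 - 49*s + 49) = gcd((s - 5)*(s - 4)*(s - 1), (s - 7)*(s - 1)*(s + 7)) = s - 1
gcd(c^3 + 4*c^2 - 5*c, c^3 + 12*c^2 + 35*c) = c^2 + 5*c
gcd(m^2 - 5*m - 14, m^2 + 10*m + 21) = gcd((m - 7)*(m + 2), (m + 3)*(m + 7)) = 1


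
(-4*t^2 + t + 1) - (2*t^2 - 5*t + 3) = -6*t^2 + 6*t - 2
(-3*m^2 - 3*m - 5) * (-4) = 12*m^2 + 12*m + 20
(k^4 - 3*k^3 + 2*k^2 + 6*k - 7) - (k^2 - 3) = k^4 - 3*k^3 + k^2 + 6*k - 4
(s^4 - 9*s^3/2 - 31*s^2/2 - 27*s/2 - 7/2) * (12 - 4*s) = -4*s^5 + 30*s^4 + 8*s^3 - 132*s^2 - 148*s - 42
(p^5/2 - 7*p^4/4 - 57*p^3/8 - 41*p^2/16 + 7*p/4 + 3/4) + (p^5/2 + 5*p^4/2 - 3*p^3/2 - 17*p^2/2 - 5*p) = p^5 + 3*p^4/4 - 69*p^3/8 - 177*p^2/16 - 13*p/4 + 3/4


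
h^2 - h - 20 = (h - 5)*(h + 4)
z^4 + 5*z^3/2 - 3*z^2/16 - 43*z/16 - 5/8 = (z - 1)*(z + 1/4)*(z + 5/4)*(z + 2)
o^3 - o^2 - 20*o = o*(o - 5)*(o + 4)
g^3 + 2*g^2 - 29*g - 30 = (g - 5)*(g + 1)*(g + 6)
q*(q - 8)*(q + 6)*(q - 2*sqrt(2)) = q^4 - 2*sqrt(2)*q^3 - 2*q^3 - 48*q^2 + 4*sqrt(2)*q^2 + 96*sqrt(2)*q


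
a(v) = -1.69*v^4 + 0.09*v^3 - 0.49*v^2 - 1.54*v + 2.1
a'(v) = -6.76*v^3 + 0.27*v^2 - 0.98*v - 1.54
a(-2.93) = -124.41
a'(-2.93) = 173.69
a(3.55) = -273.93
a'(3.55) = -304.05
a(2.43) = -62.17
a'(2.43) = -99.33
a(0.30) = 1.58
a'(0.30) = -1.99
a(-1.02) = 1.24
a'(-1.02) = 6.91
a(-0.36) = 2.56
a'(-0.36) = -0.84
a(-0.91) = 1.87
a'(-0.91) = 4.67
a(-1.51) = -5.79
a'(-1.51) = 23.83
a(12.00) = -34975.26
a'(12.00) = -11655.70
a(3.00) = -141.39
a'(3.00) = -184.57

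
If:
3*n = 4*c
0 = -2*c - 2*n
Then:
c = 0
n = 0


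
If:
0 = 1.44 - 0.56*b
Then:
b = 2.57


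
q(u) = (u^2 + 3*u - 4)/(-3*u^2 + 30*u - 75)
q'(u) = (2*u + 3)/(-3*u^2 + 30*u - 75) + (6*u - 30)*(u^2 + 3*u - 4)/(-3*u^2 + 30*u - 75)^2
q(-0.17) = 0.06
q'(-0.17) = -0.01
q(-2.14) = 0.04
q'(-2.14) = 0.02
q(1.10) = -0.01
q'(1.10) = -0.12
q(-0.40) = 0.06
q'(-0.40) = -0.00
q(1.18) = -0.02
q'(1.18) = -0.13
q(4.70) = -119.22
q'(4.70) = -840.74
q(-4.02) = -0.00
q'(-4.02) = 0.02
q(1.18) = -0.02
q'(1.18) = -0.13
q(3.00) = -1.17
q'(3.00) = -1.92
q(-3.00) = 0.02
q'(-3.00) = 0.02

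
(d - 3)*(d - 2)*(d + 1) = d^3 - 4*d^2 + d + 6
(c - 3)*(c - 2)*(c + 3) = c^3 - 2*c^2 - 9*c + 18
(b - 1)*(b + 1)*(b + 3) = b^3 + 3*b^2 - b - 3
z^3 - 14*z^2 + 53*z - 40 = (z - 8)*(z - 5)*(z - 1)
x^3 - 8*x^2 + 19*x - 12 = (x - 4)*(x - 3)*(x - 1)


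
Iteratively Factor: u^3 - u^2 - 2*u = (u - 2)*(u^2 + u) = u*(u - 2)*(u + 1)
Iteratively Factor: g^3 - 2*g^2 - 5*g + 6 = (g - 3)*(g^2 + g - 2) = (g - 3)*(g - 1)*(g + 2)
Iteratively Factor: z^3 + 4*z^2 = (z)*(z^2 + 4*z) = z^2*(z + 4)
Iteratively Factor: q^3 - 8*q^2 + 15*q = (q - 5)*(q^2 - 3*q) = (q - 5)*(q - 3)*(q)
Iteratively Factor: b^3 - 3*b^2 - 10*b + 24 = (b - 4)*(b^2 + b - 6) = (b - 4)*(b + 3)*(b - 2)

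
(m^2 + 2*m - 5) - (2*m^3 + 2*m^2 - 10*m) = -2*m^3 - m^2 + 12*m - 5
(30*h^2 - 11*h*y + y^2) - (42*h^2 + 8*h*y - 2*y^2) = -12*h^2 - 19*h*y + 3*y^2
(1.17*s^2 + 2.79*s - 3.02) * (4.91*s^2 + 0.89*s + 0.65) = 5.7447*s^4 + 14.7402*s^3 - 11.5846*s^2 - 0.8743*s - 1.963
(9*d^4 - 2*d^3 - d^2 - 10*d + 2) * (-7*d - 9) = -63*d^5 - 67*d^4 + 25*d^3 + 79*d^2 + 76*d - 18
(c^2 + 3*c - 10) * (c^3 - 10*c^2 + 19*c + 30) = c^5 - 7*c^4 - 21*c^3 + 187*c^2 - 100*c - 300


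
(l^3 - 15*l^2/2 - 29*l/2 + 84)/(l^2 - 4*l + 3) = (l^2 - 9*l/2 - 28)/(l - 1)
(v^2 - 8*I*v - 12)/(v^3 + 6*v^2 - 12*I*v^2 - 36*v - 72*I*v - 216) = (v - 2*I)/(v^2 + 6*v*(1 - I) - 36*I)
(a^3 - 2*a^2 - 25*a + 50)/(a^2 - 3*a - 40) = (a^2 - 7*a + 10)/(a - 8)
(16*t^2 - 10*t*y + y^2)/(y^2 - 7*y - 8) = (-16*t^2 + 10*t*y - y^2)/(-y^2 + 7*y + 8)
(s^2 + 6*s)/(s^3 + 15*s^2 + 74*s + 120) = s/(s^2 + 9*s + 20)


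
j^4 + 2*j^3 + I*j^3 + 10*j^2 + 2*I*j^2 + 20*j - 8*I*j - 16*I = (j + 2)*(j - 2*I)*(j - I)*(j + 4*I)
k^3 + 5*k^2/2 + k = k*(k + 1/2)*(k + 2)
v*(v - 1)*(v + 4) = v^3 + 3*v^2 - 4*v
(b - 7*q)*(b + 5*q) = b^2 - 2*b*q - 35*q^2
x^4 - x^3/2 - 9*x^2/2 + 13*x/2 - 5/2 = (x - 1)^3*(x + 5/2)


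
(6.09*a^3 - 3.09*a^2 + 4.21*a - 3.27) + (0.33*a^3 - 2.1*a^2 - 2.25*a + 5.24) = 6.42*a^3 - 5.19*a^2 + 1.96*a + 1.97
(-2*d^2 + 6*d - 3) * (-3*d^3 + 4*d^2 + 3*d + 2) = 6*d^5 - 26*d^4 + 27*d^3 + 2*d^2 + 3*d - 6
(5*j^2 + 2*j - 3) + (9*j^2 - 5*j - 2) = 14*j^2 - 3*j - 5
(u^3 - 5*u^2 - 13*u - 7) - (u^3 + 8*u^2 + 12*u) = -13*u^2 - 25*u - 7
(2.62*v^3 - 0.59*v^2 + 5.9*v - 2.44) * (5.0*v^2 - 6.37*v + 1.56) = 13.1*v^5 - 19.6394*v^4 + 37.3455*v^3 - 50.7034*v^2 + 24.7468*v - 3.8064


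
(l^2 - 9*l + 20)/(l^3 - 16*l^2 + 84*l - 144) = (l - 5)/(l^2 - 12*l + 36)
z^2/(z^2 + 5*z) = z/(z + 5)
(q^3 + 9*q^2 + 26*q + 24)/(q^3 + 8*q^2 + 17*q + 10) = (q^2 + 7*q + 12)/(q^2 + 6*q + 5)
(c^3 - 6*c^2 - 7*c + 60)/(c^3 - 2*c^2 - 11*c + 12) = (c - 5)/(c - 1)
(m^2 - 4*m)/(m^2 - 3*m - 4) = m/(m + 1)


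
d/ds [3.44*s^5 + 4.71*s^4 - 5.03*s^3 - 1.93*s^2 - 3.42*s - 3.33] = 17.2*s^4 + 18.84*s^3 - 15.09*s^2 - 3.86*s - 3.42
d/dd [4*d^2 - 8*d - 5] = 8*d - 8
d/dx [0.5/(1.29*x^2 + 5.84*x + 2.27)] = (-1.29*x - 2.92)/(1.29*x^2 + 5.84*x + 2.27)^2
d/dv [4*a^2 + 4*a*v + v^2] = 4*a + 2*v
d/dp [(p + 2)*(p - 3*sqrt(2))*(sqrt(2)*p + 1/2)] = 3*sqrt(2)*p^2 - 11*p + 4*sqrt(2)*p - 11 - 3*sqrt(2)/2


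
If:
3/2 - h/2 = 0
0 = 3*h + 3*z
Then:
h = 3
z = -3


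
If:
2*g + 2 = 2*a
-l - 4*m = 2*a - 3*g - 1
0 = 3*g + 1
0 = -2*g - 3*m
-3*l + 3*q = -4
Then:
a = 2/3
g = -1/3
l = -20/9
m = 2/9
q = -32/9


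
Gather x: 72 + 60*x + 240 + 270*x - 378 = 330*x - 66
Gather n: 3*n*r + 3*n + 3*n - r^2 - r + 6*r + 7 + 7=n*(3*r + 6) - r^2 + 5*r + 14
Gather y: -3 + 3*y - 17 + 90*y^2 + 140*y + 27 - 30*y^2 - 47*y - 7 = 60*y^2 + 96*y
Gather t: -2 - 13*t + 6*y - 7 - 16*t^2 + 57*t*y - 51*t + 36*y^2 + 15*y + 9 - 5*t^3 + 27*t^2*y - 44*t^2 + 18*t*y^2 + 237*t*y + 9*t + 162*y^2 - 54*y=-5*t^3 + t^2*(27*y - 60) + t*(18*y^2 + 294*y - 55) + 198*y^2 - 33*y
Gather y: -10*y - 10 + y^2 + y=y^2 - 9*y - 10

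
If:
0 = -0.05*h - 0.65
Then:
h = -13.00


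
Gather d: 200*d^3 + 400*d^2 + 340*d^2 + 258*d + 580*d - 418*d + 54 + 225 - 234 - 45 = 200*d^3 + 740*d^2 + 420*d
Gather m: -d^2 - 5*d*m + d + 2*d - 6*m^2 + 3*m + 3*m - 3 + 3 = -d^2 + 3*d - 6*m^2 + m*(6 - 5*d)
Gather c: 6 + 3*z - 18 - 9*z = -6*z - 12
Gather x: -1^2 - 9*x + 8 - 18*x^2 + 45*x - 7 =-18*x^2 + 36*x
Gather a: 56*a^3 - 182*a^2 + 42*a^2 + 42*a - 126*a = 56*a^3 - 140*a^2 - 84*a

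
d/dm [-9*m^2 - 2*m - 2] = -18*m - 2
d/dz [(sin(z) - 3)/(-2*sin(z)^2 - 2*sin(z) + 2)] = (sin(z)^2 - 6*sin(z) - 2)*cos(z)/(2*(sin(z) - cos(z)^2)^2)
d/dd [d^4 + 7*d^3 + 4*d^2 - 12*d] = 4*d^3 + 21*d^2 + 8*d - 12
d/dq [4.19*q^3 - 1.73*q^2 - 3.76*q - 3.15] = 12.57*q^2 - 3.46*q - 3.76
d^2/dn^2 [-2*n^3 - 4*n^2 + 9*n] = -12*n - 8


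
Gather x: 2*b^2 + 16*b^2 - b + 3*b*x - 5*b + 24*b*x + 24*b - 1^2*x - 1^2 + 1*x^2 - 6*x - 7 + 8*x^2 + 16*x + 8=18*b^2 + 18*b + 9*x^2 + x*(27*b + 9)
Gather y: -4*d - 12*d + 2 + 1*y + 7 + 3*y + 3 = -16*d + 4*y + 12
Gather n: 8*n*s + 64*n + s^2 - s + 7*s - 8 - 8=n*(8*s + 64) + s^2 + 6*s - 16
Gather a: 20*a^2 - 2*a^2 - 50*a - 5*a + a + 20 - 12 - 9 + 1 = 18*a^2 - 54*a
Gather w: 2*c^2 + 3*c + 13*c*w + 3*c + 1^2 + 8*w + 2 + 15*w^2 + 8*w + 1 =2*c^2 + 6*c + 15*w^2 + w*(13*c + 16) + 4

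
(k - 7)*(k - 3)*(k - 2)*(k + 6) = k^4 - 6*k^3 - 31*k^2 + 204*k - 252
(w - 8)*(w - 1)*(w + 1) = w^3 - 8*w^2 - w + 8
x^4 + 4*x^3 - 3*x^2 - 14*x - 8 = (x - 2)*(x + 1)^2*(x + 4)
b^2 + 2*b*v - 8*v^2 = (b - 2*v)*(b + 4*v)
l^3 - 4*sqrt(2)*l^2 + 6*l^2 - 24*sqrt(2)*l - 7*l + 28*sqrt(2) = (l - 1)*(l + 7)*(l - 4*sqrt(2))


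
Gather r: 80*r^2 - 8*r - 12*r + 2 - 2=80*r^2 - 20*r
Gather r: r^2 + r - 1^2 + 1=r^2 + r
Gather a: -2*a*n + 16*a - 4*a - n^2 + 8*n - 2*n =a*(12 - 2*n) - n^2 + 6*n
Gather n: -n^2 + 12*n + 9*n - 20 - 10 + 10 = -n^2 + 21*n - 20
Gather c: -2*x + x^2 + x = x^2 - x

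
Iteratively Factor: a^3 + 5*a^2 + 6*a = (a + 3)*(a^2 + 2*a) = a*(a + 3)*(a + 2)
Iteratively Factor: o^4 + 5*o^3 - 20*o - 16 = (o - 2)*(o^3 + 7*o^2 + 14*o + 8) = (o - 2)*(o + 4)*(o^2 + 3*o + 2) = (o - 2)*(o + 2)*(o + 4)*(o + 1)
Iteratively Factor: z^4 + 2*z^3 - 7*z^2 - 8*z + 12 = (z + 2)*(z^3 - 7*z + 6) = (z - 2)*(z + 2)*(z^2 + 2*z - 3) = (z - 2)*(z + 2)*(z + 3)*(z - 1)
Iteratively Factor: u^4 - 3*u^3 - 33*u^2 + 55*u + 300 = (u + 3)*(u^3 - 6*u^2 - 15*u + 100) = (u - 5)*(u + 3)*(u^2 - u - 20) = (u - 5)*(u + 3)*(u + 4)*(u - 5)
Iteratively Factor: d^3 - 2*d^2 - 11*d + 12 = (d - 4)*(d^2 + 2*d - 3) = (d - 4)*(d - 1)*(d + 3)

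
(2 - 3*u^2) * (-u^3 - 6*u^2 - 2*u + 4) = 3*u^5 + 18*u^4 + 4*u^3 - 24*u^2 - 4*u + 8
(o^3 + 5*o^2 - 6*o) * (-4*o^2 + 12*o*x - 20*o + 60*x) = -4*o^5 + 12*o^4*x - 40*o^4 + 120*o^3*x - 76*o^3 + 228*o^2*x + 120*o^2 - 360*o*x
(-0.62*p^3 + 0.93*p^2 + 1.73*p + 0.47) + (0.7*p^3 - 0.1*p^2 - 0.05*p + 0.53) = 0.08*p^3 + 0.83*p^2 + 1.68*p + 1.0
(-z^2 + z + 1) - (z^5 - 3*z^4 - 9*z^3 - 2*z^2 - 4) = -z^5 + 3*z^4 + 9*z^3 + z^2 + z + 5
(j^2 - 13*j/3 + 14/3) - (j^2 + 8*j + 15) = -37*j/3 - 31/3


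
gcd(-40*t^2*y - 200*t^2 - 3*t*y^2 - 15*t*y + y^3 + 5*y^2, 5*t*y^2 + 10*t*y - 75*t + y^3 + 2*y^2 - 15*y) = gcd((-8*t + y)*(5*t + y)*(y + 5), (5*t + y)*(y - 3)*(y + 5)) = 5*t*y + 25*t + y^2 + 5*y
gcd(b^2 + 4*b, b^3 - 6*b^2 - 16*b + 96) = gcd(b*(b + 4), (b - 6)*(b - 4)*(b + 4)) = b + 4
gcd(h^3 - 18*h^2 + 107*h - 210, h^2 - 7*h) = h - 7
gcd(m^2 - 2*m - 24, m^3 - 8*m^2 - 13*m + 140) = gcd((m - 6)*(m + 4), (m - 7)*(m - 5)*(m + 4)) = m + 4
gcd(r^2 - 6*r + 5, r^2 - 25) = r - 5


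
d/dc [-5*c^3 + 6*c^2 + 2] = 3*c*(4 - 5*c)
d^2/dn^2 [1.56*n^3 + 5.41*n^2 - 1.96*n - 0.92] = 9.36*n + 10.82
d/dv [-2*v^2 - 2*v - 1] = -4*v - 2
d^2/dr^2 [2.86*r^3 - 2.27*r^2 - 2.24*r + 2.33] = 17.16*r - 4.54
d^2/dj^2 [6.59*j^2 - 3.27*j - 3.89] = 13.1800000000000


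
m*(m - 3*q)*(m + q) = m^3 - 2*m^2*q - 3*m*q^2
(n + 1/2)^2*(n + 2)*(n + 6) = n^4 + 9*n^3 + 81*n^2/4 + 14*n + 3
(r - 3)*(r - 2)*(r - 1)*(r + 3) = r^4 - 3*r^3 - 7*r^2 + 27*r - 18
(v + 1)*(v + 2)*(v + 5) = v^3 + 8*v^2 + 17*v + 10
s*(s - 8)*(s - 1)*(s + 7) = s^4 - 2*s^3 - 55*s^2 + 56*s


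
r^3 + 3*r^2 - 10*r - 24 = (r - 3)*(r + 2)*(r + 4)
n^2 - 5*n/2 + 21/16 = (n - 7/4)*(n - 3/4)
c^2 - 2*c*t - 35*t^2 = (c - 7*t)*(c + 5*t)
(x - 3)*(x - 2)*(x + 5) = x^3 - 19*x + 30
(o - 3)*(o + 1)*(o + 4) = o^3 + 2*o^2 - 11*o - 12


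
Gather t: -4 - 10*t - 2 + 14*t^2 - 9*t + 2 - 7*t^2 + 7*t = 7*t^2 - 12*t - 4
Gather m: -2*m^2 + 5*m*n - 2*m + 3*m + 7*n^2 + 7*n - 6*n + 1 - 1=-2*m^2 + m*(5*n + 1) + 7*n^2 + n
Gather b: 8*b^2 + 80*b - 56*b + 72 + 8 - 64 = 8*b^2 + 24*b + 16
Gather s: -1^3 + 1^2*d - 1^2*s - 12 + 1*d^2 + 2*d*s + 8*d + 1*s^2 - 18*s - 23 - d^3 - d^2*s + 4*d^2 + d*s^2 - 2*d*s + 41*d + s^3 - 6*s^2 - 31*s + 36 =-d^3 + 5*d^2 + 50*d + s^3 + s^2*(d - 5) + s*(-d^2 - 50)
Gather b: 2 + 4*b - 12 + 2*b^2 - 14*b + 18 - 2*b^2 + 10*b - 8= 0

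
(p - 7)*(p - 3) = p^2 - 10*p + 21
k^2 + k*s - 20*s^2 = (k - 4*s)*(k + 5*s)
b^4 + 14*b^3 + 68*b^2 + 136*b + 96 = (b + 2)^2*(b + 4)*(b + 6)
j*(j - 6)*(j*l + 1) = j^3*l - 6*j^2*l + j^2 - 6*j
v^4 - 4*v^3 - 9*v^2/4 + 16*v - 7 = (v - 7/2)*(v - 2)*(v - 1/2)*(v + 2)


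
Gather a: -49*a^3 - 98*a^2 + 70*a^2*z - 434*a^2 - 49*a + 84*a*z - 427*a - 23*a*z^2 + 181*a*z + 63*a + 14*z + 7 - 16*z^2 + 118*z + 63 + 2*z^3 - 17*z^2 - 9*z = -49*a^3 + a^2*(70*z - 532) + a*(-23*z^2 + 265*z - 413) + 2*z^3 - 33*z^2 + 123*z + 70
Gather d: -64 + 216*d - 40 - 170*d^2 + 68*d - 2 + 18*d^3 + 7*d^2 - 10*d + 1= 18*d^3 - 163*d^2 + 274*d - 105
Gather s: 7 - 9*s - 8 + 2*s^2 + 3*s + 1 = 2*s^2 - 6*s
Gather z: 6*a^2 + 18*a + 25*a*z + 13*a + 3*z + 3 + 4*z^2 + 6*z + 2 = 6*a^2 + 31*a + 4*z^2 + z*(25*a + 9) + 5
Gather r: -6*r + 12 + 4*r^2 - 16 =4*r^2 - 6*r - 4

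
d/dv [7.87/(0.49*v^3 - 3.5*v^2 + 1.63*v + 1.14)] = (-11.5689*v^2 + 55.09*v - 12.8281)/(0.49*v^3 - 3.5*v^2 + 1.63*v + 1.14)^2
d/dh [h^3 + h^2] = h*(3*h + 2)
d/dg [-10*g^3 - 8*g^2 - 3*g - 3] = -30*g^2 - 16*g - 3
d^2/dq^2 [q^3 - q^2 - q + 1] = 6*q - 2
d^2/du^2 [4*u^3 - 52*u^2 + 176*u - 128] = 24*u - 104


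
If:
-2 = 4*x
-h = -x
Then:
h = -1/2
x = -1/2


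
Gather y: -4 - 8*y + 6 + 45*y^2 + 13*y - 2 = 45*y^2 + 5*y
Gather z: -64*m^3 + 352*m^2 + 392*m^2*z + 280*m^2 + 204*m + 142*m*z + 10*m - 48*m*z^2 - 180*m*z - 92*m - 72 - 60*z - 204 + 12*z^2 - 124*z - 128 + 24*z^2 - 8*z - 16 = -64*m^3 + 632*m^2 + 122*m + z^2*(36 - 48*m) + z*(392*m^2 - 38*m - 192) - 420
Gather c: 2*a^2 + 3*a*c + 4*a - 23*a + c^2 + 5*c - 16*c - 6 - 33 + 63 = 2*a^2 - 19*a + c^2 + c*(3*a - 11) + 24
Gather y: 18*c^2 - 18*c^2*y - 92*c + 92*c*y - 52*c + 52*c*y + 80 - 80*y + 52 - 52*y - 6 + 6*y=18*c^2 - 144*c + y*(-18*c^2 + 144*c - 126) + 126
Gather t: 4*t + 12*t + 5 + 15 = 16*t + 20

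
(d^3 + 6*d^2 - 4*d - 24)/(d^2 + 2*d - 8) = (d^2 + 8*d + 12)/(d + 4)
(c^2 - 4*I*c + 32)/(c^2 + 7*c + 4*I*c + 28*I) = (c - 8*I)/(c + 7)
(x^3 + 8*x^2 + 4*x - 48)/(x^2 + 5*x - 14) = (x^2 + 10*x + 24)/(x + 7)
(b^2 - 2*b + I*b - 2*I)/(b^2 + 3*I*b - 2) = (b - 2)/(b + 2*I)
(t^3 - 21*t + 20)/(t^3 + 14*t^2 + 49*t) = (t^3 - 21*t + 20)/(t*(t^2 + 14*t + 49))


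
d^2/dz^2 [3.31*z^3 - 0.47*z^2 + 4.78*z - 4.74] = 19.86*z - 0.94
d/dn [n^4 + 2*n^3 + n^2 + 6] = 2*n*(2*n^2 + 3*n + 1)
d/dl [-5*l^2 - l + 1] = -10*l - 1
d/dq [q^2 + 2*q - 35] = 2*q + 2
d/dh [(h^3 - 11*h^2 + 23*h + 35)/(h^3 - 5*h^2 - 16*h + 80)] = 6*(h^2 - 3*h + 16)/(h^4 - 32*h^2 + 256)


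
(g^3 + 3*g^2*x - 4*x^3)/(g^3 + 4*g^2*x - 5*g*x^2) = (g^2 + 4*g*x + 4*x^2)/(g*(g + 5*x))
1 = 1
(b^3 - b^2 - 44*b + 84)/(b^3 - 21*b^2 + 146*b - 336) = (b^2 + 5*b - 14)/(b^2 - 15*b + 56)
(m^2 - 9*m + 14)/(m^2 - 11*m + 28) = (m - 2)/(m - 4)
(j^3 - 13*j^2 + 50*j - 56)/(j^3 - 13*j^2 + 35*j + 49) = (j^2 - 6*j + 8)/(j^2 - 6*j - 7)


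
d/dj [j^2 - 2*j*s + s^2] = 2*j - 2*s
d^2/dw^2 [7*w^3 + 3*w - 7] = 42*w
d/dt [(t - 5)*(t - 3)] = 2*t - 8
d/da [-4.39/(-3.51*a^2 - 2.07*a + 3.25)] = (-30.8178*a - 9.0873)/(3.51*a^2 + 2.07*a - 3.25)^2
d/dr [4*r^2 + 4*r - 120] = 8*r + 4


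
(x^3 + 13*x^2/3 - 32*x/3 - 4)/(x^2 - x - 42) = (3*x^2 - 5*x - 2)/(3*(x - 7))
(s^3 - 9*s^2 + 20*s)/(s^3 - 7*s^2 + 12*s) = (s - 5)/(s - 3)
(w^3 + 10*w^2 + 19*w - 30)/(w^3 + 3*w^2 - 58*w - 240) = (w - 1)/(w - 8)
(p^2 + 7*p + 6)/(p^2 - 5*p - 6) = (p + 6)/(p - 6)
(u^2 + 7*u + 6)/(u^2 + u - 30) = (u + 1)/(u - 5)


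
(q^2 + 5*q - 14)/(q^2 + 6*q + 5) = (q^2 + 5*q - 14)/(q^2 + 6*q + 5)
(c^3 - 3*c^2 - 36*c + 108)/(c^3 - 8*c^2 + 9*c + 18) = (c + 6)/(c + 1)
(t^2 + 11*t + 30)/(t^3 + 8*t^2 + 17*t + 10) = (t + 6)/(t^2 + 3*t + 2)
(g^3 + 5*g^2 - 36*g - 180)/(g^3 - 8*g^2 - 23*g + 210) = (g + 6)/(g - 7)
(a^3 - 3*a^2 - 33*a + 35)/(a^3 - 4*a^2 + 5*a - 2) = (a^2 - 2*a - 35)/(a^2 - 3*a + 2)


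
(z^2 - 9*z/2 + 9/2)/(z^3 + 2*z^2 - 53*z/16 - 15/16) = 8*(2*z^2 - 9*z + 9)/(16*z^3 + 32*z^2 - 53*z - 15)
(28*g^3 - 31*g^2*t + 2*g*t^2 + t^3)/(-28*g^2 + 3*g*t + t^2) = -g + t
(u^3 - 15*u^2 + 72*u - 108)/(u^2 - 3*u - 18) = (u^2 - 9*u + 18)/(u + 3)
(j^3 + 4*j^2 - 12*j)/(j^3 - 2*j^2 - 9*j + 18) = j*(j + 6)/(j^2 - 9)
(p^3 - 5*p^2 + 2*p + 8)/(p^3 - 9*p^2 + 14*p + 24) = (p - 2)/(p - 6)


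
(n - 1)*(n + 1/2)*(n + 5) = n^3 + 9*n^2/2 - 3*n - 5/2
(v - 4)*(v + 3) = v^2 - v - 12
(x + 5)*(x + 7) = x^2 + 12*x + 35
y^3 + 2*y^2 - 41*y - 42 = (y - 6)*(y + 1)*(y + 7)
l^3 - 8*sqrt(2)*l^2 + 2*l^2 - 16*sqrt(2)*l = l*(l + 2)*(l - 8*sqrt(2))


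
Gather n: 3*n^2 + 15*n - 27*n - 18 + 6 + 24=3*n^2 - 12*n + 12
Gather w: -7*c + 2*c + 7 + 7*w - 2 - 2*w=-5*c + 5*w + 5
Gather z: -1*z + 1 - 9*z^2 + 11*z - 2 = -9*z^2 + 10*z - 1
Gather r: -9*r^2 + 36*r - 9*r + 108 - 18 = -9*r^2 + 27*r + 90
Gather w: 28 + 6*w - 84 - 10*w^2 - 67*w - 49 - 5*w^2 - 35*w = -15*w^2 - 96*w - 105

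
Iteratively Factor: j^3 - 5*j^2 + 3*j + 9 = (j + 1)*(j^2 - 6*j + 9) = (j - 3)*(j + 1)*(j - 3)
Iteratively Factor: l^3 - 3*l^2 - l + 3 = (l - 3)*(l^2 - 1) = (l - 3)*(l - 1)*(l + 1)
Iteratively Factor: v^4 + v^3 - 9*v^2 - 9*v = (v + 1)*(v^3 - 9*v) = (v + 1)*(v + 3)*(v^2 - 3*v) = (v - 3)*(v + 1)*(v + 3)*(v)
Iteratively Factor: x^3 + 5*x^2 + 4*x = (x)*(x^2 + 5*x + 4) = x*(x + 4)*(x + 1)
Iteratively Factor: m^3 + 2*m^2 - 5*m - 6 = (m + 3)*(m^2 - m - 2) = (m - 2)*(m + 3)*(m + 1)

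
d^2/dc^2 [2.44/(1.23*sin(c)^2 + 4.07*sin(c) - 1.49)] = (-14.765904*sin(c)^4 - 36.644652*sin(c)^3 - 36.156652*sin(c)^2 + 58.492412*sin(c) + 89.780288)/(1.23*sin(c)^2 + 4.07*sin(c) - 1.49)^3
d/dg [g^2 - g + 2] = 2*g - 1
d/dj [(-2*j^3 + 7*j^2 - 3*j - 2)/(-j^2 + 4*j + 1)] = (2*j^4 - 16*j^3 + 19*j^2 + 10*j + 5)/(j^4 - 8*j^3 + 14*j^2 + 8*j + 1)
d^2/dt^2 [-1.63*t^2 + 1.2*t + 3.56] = -3.26000000000000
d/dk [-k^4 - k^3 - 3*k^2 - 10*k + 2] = -4*k^3 - 3*k^2 - 6*k - 10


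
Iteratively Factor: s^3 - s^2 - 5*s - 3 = (s + 1)*(s^2 - 2*s - 3) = (s - 3)*(s + 1)*(s + 1)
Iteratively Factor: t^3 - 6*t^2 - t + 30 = (t + 2)*(t^2 - 8*t + 15) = (t - 5)*(t + 2)*(t - 3)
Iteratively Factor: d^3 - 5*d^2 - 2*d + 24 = (d - 4)*(d^2 - d - 6) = (d - 4)*(d - 3)*(d + 2)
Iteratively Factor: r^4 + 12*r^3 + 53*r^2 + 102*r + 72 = (r + 3)*(r^3 + 9*r^2 + 26*r + 24) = (r + 3)^2*(r^2 + 6*r + 8) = (r + 2)*(r + 3)^2*(r + 4)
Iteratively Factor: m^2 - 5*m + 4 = (m - 1)*(m - 4)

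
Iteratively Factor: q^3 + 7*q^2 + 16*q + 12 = (q + 3)*(q^2 + 4*q + 4) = (q + 2)*(q + 3)*(q + 2)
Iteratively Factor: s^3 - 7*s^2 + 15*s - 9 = (s - 3)*(s^2 - 4*s + 3) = (s - 3)^2*(s - 1)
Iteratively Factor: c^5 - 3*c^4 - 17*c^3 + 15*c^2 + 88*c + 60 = (c - 3)*(c^4 - 17*c^2 - 36*c - 20) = (c - 3)*(c + 2)*(c^3 - 2*c^2 - 13*c - 10) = (c - 3)*(c + 2)^2*(c^2 - 4*c - 5) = (c - 5)*(c - 3)*(c + 2)^2*(c + 1)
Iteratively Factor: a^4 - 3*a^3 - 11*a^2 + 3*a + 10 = (a + 1)*(a^3 - 4*a^2 - 7*a + 10) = (a - 5)*(a + 1)*(a^2 + a - 2) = (a - 5)*(a - 1)*(a + 1)*(a + 2)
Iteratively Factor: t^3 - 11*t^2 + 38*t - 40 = (t - 4)*(t^2 - 7*t + 10) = (t - 5)*(t - 4)*(t - 2)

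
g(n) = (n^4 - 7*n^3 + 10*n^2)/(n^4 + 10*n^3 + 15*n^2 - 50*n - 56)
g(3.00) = -0.06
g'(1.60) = -0.02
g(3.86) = -0.04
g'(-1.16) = 11.99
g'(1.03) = -0.04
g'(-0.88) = 22.38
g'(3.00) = 0.02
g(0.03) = -0.00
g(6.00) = 0.04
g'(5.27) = 0.04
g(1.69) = -0.07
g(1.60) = -0.07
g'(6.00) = 0.04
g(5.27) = 0.01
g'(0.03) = -0.01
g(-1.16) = 3.12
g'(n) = (4*n^3 - 21*n^2 + 20*n)/(n^4 + 10*n^3 + 15*n^2 - 50*n - 56) + (n^4 - 7*n^3 + 10*n^2)*(-4*n^3 - 30*n^2 - 30*n + 50)/(n^4 + 10*n^3 + 15*n^2 - 50*n - 56)^2 = n*(17*n^3 + 78*n^2 - 111*n - 280)/(n^6 + 24*n^5 + 222*n^4 + 992*n^3 + 2193*n^2 + 2184*n + 784)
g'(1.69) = -0.02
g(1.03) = -0.05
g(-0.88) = -1.99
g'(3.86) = 0.03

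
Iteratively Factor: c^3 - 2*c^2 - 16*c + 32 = (c + 4)*(c^2 - 6*c + 8) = (c - 2)*(c + 4)*(c - 4)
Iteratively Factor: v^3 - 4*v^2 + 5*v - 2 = (v - 2)*(v^2 - 2*v + 1) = (v - 2)*(v - 1)*(v - 1)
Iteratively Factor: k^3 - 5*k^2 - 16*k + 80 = (k - 5)*(k^2 - 16) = (k - 5)*(k + 4)*(k - 4)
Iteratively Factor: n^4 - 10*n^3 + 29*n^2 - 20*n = (n - 5)*(n^3 - 5*n^2 + 4*n) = n*(n - 5)*(n^2 - 5*n + 4) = n*(n - 5)*(n - 1)*(n - 4)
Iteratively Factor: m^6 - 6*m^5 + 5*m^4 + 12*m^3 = (m - 4)*(m^5 - 2*m^4 - 3*m^3) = (m - 4)*(m - 3)*(m^4 + m^3) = m*(m - 4)*(m - 3)*(m^3 + m^2) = m*(m - 4)*(m - 3)*(m + 1)*(m^2) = m^2*(m - 4)*(m - 3)*(m + 1)*(m)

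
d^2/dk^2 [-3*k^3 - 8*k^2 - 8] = -18*k - 16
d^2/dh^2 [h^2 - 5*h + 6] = 2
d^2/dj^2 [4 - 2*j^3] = -12*j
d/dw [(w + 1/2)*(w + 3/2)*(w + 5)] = 3*w^2 + 14*w + 43/4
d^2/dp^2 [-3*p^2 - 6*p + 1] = -6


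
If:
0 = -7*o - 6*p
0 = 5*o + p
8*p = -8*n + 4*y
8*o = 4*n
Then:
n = 0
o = 0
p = 0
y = 0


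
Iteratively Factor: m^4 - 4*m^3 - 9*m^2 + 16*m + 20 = (m + 1)*(m^3 - 5*m^2 - 4*m + 20) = (m - 5)*(m + 1)*(m^2 - 4) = (m - 5)*(m + 1)*(m + 2)*(m - 2)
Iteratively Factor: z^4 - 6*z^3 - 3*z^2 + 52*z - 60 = (z - 2)*(z^3 - 4*z^2 - 11*z + 30) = (z - 2)*(z + 3)*(z^2 - 7*z + 10) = (z - 5)*(z - 2)*(z + 3)*(z - 2)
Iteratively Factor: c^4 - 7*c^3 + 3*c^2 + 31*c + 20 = (c + 1)*(c^3 - 8*c^2 + 11*c + 20) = (c - 4)*(c + 1)*(c^2 - 4*c - 5) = (c - 4)*(c + 1)^2*(c - 5)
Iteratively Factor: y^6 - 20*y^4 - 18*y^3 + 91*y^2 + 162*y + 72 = (y - 4)*(y^5 + 4*y^4 - 4*y^3 - 34*y^2 - 45*y - 18) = (y - 4)*(y - 3)*(y^4 + 7*y^3 + 17*y^2 + 17*y + 6) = (y - 4)*(y - 3)*(y + 1)*(y^3 + 6*y^2 + 11*y + 6) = (y - 4)*(y - 3)*(y + 1)*(y + 2)*(y^2 + 4*y + 3) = (y - 4)*(y - 3)*(y + 1)^2*(y + 2)*(y + 3)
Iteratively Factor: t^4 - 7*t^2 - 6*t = (t - 3)*(t^3 + 3*t^2 + 2*t) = (t - 3)*(t + 2)*(t^2 + t) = t*(t - 3)*(t + 2)*(t + 1)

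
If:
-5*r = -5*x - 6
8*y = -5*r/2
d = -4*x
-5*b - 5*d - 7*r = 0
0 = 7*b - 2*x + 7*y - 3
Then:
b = 456/295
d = -1464/295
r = 144/59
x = 366/295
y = -45/59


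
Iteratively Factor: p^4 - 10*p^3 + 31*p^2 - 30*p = (p - 3)*(p^3 - 7*p^2 + 10*p) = p*(p - 3)*(p^2 - 7*p + 10) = p*(p - 5)*(p - 3)*(p - 2)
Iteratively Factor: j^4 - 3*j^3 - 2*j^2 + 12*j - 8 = (j - 1)*(j^3 - 2*j^2 - 4*j + 8) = (j - 2)*(j - 1)*(j^2 - 4) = (j - 2)*(j - 1)*(j + 2)*(j - 2)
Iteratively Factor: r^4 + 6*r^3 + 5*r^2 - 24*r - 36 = (r + 2)*(r^3 + 4*r^2 - 3*r - 18) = (r + 2)*(r + 3)*(r^2 + r - 6) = (r + 2)*(r + 3)^2*(r - 2)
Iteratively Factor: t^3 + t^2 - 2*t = (t - 1)*(t^2 + 2*t) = t*(t - 1)*(t + 2)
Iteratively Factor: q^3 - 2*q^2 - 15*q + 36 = (q + 4)*(q^2 - 6*q + 9) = (q - 3)*(q + 4)*(q - 3)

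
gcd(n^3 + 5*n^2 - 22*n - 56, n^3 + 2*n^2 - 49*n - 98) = n^2 + 9*n + 14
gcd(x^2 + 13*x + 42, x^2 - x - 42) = x + 6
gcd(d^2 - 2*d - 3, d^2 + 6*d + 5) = d + 1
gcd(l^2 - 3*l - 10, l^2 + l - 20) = 1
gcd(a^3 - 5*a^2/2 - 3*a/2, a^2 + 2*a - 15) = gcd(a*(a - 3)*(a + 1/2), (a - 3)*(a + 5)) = a - 3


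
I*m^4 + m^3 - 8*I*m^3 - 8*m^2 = m^2*(m - 8)*(I*m + 1)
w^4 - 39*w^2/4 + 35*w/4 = w*(w - 5/2)*(w - 1)*(w + 7/2)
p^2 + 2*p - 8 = (p - 2)*(p + 4)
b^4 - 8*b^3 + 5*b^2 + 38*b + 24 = (b - 6)*(b - 4)*(b + 1)^2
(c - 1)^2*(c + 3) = c^3 + c^2 - 5*c + 3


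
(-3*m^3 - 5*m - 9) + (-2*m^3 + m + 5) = -5*m^3 - 4*m - 4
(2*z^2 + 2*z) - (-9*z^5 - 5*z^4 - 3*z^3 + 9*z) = 9*z^5 + 5*z^4 + 3*z^3 + 2*z^2 - 7*z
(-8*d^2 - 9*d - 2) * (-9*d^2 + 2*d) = 72*d^4 + 65*d^3 - 4*d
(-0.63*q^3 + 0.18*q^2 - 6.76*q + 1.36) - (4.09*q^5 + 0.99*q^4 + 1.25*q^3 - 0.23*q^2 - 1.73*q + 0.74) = -4.09*q^5 - 0.99*q^4 - 1.88*q^3 + 0.41*q^2 - 5.03*q + 0.62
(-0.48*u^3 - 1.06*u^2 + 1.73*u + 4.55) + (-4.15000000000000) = -0.48*u^3 - 1.06*u^2 + 1.73*u + 0.399999999999999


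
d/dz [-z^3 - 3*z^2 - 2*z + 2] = -3*z^2 - 6*z - 2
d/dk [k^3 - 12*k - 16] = 3*k^2 - 12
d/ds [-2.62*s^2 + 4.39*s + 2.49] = 4.39 - 5.24*s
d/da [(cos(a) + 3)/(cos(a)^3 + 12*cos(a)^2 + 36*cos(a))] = (9*cos(a) + cos(2*a) + 19)*sin(a)/((cos(a) + 6)^3*cos(a)^2)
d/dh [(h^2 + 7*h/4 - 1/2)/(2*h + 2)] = (h^2/2 + h + 9/8)/(h^2 + 2*h + 1)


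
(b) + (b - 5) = 2*b - 5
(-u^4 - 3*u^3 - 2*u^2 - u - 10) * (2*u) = -2*u^5 - 6*u^4 - 4*u^3 - 2*u^2 - 20*u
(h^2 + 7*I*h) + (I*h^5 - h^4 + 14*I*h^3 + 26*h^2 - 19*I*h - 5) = I*h^5 - h^4 + 14*I*h^3 + 27*h^2 - 12*I*h - 5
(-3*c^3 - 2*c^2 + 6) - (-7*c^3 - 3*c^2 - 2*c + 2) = 4*c^3 + c^2 + 2*c + 4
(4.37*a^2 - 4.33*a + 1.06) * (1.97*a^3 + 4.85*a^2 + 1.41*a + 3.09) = 8.6089*a^5 + 12.6644*a^4 - 12.7506*a^3 + 12.539*a^2 - 11.8851*a + 3.2754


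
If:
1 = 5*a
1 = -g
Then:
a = 1/5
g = -1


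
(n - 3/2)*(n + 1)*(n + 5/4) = n^3 + 3*n^2/4 - 17*n/8 - 15/8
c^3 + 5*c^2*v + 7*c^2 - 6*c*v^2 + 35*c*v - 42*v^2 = (c + 7)*(c - v)*(c + 6*v)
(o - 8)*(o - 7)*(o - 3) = o^3 - 18*o^2 + 101*o - 168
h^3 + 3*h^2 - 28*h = h*(h - 4)*(h + 7)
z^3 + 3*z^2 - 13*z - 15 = (z - 3)*(z + 1)*(z + 5)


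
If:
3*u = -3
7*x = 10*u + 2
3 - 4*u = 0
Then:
No Solution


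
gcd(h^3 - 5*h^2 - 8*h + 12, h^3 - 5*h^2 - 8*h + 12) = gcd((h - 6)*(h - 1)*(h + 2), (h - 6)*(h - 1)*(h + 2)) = h^3 - 5*h^2 - 8*h + 12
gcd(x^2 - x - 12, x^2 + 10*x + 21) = x + 3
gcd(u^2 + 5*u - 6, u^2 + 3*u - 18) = u + 6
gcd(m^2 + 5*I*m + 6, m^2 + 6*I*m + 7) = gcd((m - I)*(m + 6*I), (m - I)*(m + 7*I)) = m - I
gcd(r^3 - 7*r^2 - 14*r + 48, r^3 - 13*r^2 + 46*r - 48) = r^2 - 10*r + 16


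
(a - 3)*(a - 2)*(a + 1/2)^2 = a^4 - 4*a^3 + 5*a^2/4 + 19*a/4 + 3/2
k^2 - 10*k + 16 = (k - 8)*(k - 2)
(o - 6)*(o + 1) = o^2 - 5*o - 6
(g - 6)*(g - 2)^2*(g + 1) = g^4 - 9*g^3 + 18*g^2 + 4*g - 24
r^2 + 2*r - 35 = (r - 5)*(r + 7)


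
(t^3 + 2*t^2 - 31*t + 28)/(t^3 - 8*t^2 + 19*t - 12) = (t + 7)/(t - 3)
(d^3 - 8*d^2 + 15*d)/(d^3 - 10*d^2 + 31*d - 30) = d/(d - 2)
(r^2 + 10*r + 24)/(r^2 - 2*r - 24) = (r + 6)/(r - 6)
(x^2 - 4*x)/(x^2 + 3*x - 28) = x/(x + 7)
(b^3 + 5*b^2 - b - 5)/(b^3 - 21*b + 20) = (b + 1)/(b - 4)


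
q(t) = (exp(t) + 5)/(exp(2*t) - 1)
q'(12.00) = 0.00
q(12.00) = 0.00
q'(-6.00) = 0.00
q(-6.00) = -5.00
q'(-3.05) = -0.07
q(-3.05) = -5.06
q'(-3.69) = -0.03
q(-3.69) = -5.03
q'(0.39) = -18.99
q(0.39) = 5.48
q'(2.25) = -0.22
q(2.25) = 0.16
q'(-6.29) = -0.00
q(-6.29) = -5.00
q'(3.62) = -0.03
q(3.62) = 0.03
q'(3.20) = -0.06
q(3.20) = 0.05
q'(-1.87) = -0.41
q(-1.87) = -5.28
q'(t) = -2*(exp(t) + 5)*exp(2*t)/(exp(2*t) - 1)^2 + exp(t)/(exp(2*t) - 1) = (-2*(exp(t) + 5)*exp(t) + exp(2*t) - 1)*exp(t)/(1 - exp(2*t))^2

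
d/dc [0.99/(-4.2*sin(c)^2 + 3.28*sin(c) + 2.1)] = (8.316*sin(c) - 3.2472)*cos(c)/(3.28*sin(c) + 2.1*cos(2*c))^2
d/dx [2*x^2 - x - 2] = 4*x - 1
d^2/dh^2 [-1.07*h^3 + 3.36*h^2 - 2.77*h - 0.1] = 6.72 - 6.42*h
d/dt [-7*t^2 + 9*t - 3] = 9 - 14*t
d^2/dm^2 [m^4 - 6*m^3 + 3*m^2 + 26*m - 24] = 12*m^2 - 36*m + 6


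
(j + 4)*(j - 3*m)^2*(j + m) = j^4 - 5*j^3*m + 4*j^3 + 3*j^2*m^2 - 20*j^2*m + 9*j*m^3 + 12*j*m^2 + 36*m^3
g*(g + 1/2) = g^2 + g/2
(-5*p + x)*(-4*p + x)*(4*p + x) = 80*p^3 - 16*p^2*x - 5*p*x^2 + x^3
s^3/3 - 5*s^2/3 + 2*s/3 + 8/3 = (s/3 + 1/3)*(s - 4)*(s - 2)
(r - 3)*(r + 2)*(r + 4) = r^3 + 3*r^2 - 10*r - 24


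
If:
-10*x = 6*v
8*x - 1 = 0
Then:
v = -5/24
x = 1/8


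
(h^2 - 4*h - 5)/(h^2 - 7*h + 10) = (h + 1)/(h - 2)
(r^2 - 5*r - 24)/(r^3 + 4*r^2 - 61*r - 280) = (r + 3)/(r^2 + 12*r + 35)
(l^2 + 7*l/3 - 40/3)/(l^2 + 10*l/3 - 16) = (l + 5)/(l + 6)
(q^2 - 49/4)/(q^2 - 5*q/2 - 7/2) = (q + 7/2)/(q + 1)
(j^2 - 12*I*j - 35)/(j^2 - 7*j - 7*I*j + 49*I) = (j - 5*I)/(j - 7)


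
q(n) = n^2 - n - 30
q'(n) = 2*n - 1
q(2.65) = -25.63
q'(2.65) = 4.30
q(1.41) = -29.42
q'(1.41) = 1.82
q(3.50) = -21.25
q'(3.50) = 6.00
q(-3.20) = -16.56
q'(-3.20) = -7.40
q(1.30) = -29.61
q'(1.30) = 1.60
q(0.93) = -30.07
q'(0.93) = 0.86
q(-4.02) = -9.82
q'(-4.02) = -9.04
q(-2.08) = -23.59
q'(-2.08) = -5.16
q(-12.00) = 126.00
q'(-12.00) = -25.00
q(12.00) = 102.00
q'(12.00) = 23.00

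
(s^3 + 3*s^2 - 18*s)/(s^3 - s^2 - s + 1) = s*(s^2 + 3*s - 18)/(s^3 - s^2 - s + 1)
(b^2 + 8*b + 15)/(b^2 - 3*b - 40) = (b + 3)/(b - 8)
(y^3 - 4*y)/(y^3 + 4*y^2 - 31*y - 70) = y*(y - 2)/(y^2 + 2*y - 35)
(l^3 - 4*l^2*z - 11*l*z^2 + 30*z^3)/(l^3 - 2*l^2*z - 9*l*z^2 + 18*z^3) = (-l + 5*z)/(-l + 3*z)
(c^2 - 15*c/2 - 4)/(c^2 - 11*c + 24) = (c + 1/2)/(c - 3)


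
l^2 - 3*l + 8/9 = (l - 8/3)*(l - 1/3)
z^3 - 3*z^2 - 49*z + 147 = (z - 7)*(z - 3)*(z + 7)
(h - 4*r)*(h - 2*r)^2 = h^3 - 8*h^2*r + 20*h*r^2 - 16*r^3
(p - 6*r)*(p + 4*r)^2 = p^3 + 2*p^2*r - 32*p*r^2 - 96*r^3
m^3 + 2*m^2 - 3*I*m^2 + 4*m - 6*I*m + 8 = (m + 2)*(m - 4*I)*(m + I)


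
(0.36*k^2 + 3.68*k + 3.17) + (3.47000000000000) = 0.36*k^2 + 3.68*k + 6.64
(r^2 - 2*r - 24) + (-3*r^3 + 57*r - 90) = -3*r^3 + r^2 + 55*r - 114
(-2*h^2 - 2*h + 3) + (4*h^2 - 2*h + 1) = 2*h^2 - 4*h + 4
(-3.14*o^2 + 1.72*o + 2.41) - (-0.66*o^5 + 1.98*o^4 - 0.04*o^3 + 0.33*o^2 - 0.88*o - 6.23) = 0.66*o^5 - 1.98*o^4 + 0.04*o^3 - 3.47*o^2 + 2.6*o + 8.64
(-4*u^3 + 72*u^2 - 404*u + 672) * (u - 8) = -4*u^4 + 104*u^3 - 980*u^2 + 3904*u - 5376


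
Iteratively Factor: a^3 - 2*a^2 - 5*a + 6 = (a + 2)*(a^2 - 4*a + 3) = (a - 1)*(a + 2)*(a - 3)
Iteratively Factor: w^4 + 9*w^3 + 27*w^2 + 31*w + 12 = (w + 1)*(w^3 + 8*w^2 + 19*w + 12) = (w + 1)*(w + 3)*(w^2 + 5*w + 4) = (w + 1)*(w + 3)*(w + 4)*(w + 1)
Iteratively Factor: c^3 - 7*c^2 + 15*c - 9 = (c - 3)*(c^2 - 4*c + 3) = (c - 3)*(c - 1)*(c - 3)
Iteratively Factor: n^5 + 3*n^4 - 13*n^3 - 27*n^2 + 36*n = (n - 1)*(n^4 + 4*n^3 - 9*n^2 - 36*n) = n*(n - 1)*(n^3 + 4*n^2 - 9*n - 36) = n*(n - 3)*(n - 1)*(n^2 + 7*n + 12) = n*(n - 3)*(n - 1)*(n + 4)*(n + 3)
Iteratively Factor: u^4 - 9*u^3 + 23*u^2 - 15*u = (u - 5)*(u^3 - 4*u^2 + 3*u) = u*(u - 5)*(u^2 - 4*u + 3) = u*(u - 5)*(u - 1)*(u - 3)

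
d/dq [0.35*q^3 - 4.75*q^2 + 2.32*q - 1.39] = 1.05*q^2 - 9.5*q + 2.32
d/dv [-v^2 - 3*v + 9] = -2*v - 3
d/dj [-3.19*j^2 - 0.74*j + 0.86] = -6.38*j - 0.74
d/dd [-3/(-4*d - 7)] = -12/(4*d + 7)^2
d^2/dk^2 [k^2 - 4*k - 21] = 2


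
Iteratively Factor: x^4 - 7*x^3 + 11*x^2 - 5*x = (x)*(x^3 - 7*x^2 + 11*x - 5) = x*(x - 1)*(x^2 - 6*x + 5) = x*(x - 5)*(x - 1)*(x - 1)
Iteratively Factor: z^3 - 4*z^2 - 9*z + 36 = (z + 3)*(z^2 - 7*z + 12) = (z - 3)*(z + 3)*(z - 4)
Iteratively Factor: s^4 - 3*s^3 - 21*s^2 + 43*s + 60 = (s - 3)*(s^3 - 21*s - 20) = (s - 5)*(s - 3)*(s^2 + 5*s + 4) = (s - 5)*(s - 3)*(s + 1)*(s + 4)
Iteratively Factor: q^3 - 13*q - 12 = (q + 1)*(q^2 - q - 12) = (q + 1)*(q + 3)*(q - 4)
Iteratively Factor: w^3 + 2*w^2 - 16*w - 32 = (w - 4)*(w^2 + 6*w + 8) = (w - 4)*(w + 2)*(w + 4)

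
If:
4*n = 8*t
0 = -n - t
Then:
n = 0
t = 0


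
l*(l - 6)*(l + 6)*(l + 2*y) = l^4 + 2*l^3*y - 36*l^2 - 72*l*y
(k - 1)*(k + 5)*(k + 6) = k^3 + 10*k^2 + 19*k - 30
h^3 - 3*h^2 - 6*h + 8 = (h - 4)*(h - 1)*(h + 2)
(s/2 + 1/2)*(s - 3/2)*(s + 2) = s^3/2 + 3*s^2/4 - 5*s/4 - 3/2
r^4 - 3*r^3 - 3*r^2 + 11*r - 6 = (r - 3)*(r - 1)^2*(r + 2)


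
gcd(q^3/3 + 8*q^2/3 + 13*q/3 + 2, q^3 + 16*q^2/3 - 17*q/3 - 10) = q^2 + 7*q + 6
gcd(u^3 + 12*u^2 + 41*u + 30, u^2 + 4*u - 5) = u + 5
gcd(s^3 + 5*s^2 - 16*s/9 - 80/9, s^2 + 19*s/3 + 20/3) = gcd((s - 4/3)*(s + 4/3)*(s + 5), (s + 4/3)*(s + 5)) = s^2 + 19*s/3 + 20/3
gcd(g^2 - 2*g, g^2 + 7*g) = g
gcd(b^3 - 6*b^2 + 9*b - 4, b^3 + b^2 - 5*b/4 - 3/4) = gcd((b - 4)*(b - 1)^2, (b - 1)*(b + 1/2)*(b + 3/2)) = b - 1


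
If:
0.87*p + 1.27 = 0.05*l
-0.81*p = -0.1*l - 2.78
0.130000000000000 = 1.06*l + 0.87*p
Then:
No Solution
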